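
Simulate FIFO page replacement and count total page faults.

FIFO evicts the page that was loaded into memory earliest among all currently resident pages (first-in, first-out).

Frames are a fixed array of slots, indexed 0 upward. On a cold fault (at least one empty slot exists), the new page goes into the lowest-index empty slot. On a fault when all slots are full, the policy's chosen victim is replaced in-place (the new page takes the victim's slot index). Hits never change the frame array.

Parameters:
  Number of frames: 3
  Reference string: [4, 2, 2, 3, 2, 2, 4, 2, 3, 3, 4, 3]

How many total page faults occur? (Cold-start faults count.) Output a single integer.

Answer: 3

Derivation:
Step 0: ref 4 → FAULT, frames=[4,-,-]
Step 1: ref 2 → FAULT, frames=[4,2,-]
Step 2: ref 2 → HIT, frames=[4,2,-]
Step 3: ref 3 → FAULT, frames=[4,2,3]
Step 4: ref 2 → HIT, frames=[4,2,3]
Step 5: ref 2 → HIT, frames=[4,2,3]
Step 6: ref 4 → HIT, frames=[4,2,3]
Step 7: ref 2 → HIT, frames=[4,2,3]
Step 8: ref 3 → HIT, frames=[4,2,3]
Step 9: ref 3 → HIT, frames=[4,2,3]
Step 10: ref 4 → HIT, frames=[4,2,3]
Step 11: ref 3 → HIT, frames=[4,2,3]
Total faults: 3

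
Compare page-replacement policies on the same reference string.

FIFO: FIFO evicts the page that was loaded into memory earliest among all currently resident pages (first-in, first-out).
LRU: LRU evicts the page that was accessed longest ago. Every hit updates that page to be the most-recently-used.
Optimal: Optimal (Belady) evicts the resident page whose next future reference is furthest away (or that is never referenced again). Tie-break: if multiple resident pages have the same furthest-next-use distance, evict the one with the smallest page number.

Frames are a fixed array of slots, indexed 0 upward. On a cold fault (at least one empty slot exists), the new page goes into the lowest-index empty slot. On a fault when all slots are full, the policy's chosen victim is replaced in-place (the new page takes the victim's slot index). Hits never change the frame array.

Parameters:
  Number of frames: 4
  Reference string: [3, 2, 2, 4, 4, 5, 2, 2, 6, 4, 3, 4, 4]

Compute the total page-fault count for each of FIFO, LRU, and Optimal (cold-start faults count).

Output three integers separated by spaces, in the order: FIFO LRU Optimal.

Answer: 6 6 5

Derivation:
--- FIFO ---
  step 0: ref 3 -> FAULT, frames=[3,-,-,-] (faults so far: 1)
  step 1: ref 2 -> FAULT, frames=[3,2,-,-] (faults so far: 2)
  step 2: ref 2 -> HIT, frames=[3,2,-,-] (faults so far: 2)
  step 3: ref 4 -> FAULT, frames=[3,2,4,-] (faults so far: 3)
  step 4: ref 4 -> HIT, frames=[3,2,4,-] (faults so far: 3)
  step 5: ref 5 -> FAULT, frames=[3,2,4,5] (faults so far: 4)
  step 6: ref 2 -> HIT, frames=[3,2,4,5] (faults so far: 4)
  step 7: ref 2 -> HIT, frames=[3,2,4,5] (faults so far: 4)
  step 8: ref 6 -> FAULT, evict 3, frames=[6,2,4,5] (faults so far: 5)
  step 9: ref 4 -> HIT, frames=[6,2,4,5] (faults so far: 5)
  step 10: ref 3 -> FAULT, evict 2, frames=[6,3,4,5] (faults so far: 6)
  step 11: ref 4 -> HIT, frames=[6,3,4,5] (faults so far: 6)
  step 12: ref 4 -> HIT, frames=[6,3,4,5] (faults so far: 6)
  FIFO total faults: 6
--- LRU ---
  step 0: ref 3 -> FAULT, frames=[3,-,-,-] (faults so far: 1)
  step 1: ref 2 -> FAULT, frames=[3,2,-,-] (faults so far: 2)
  step 2: ref 2 -> HIT, frames=[3,2,-,-] (faults so far: 2)
  step 3: ref 4 -> FAULT, frames=[3,2,4,-] (faults so far: 3)
  step 4: ref 4 -> HIT, frames=[3,2,4,-] (faults so far: 3)
  step 5: ref 5 -> FAULT, frames=[3,2,4,5] (faults so far: 4)
  step 6: ref 2 -> HIT, frames=[3,2,4,5] (faults so far: 4)
  step 7: ref 2 -> HIT, frames=[3,2,4,5] (faults so far: 4)
  step 8: ref 6 -> FAULT, evict 3, frames=[6,2,4,5] (faults so far: 5)
  step 9: ref 4 -> HIT, frames=[6,2,4,5] (faults so far: 5)
  step 10: ref 3 -> FAULT, evict 5, frames=[6,2,4,3] (faults so far: 6)
  step 11: ref 4 -> HIT, frames=[6,2,4,3] (faults so far: 6)
  step 12: ref 4 -> HIT, frames=[6,2,4,3] (faults so far: 6)
  LRU total faults: 6
--- Optimal ---
  step 0: ref 3 -> FAULT, frames=[3,-,-,-] (faults so far: 1)
  step 1: ref 2 -> FAULT, frames=[3,2,-,-] (faults so far: 2)
  step 2: ref 2 -> HIT, frames=[3,2,-,-] (faults so far: 2)
  step 3: ref 4 -> FAULT, frames=[3,2,4,-] (faults so far: 3)
  step 4: ref 4 -> HIT, frames=[3,2,4,-] (faults so far: 3)
  step 5: ref 5 -> FAULT, frames=[3,2,4,5] (faults so far: 4)
  step 6: ref 2 -> HIT, frames=[3,2,4,5] (faults so far: 4)
  step 7: ref 2 -> HIT, frames=[3,2,4,5] (faults so far: 4)
  step 8: ref 6 -> FAULT, evict 2, frames=[3,6,4,5] (faults so far: 5)
  step 9: ref 4 -> HIT, frames=[3,6,4,5] (faults so far: 5)
  step 10: ref 3 -> HIT, frames=[3,6,4,5] (faults so far: 5)
  step 11: ref 4 -> HIT, frames=[3,6,4,5] (faults so far: 5)
  step 12: ref 4 -> HIT, frames=[3,6,4,5] (faults so far: 5)
  Optimal total faults: 5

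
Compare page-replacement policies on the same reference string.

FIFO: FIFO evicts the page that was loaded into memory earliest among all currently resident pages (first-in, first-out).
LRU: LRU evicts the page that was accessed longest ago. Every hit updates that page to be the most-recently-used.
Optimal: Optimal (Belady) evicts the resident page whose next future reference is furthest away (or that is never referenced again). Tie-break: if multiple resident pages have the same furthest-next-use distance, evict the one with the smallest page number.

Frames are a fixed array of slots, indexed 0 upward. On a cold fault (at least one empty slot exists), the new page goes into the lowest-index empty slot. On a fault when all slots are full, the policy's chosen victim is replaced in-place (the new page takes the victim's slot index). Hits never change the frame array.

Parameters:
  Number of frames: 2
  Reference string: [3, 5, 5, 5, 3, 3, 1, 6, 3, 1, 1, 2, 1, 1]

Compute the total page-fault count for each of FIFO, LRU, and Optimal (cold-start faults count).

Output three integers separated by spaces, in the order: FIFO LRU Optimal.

Answer: 7 7 6

Derivation:
--- FIFO ---
  step 0: ref 3 -> FAULT, frames=[3,-] (faults so far: 1)
  step 1: ref 5 -> FAULT, frames=[3,5] (faults so far: 2)
  step 2: ref 5 -> HIT, frames=[3,5] (faults so far: 2)
  step 3: ref 5 -> HIT, frames=[3,5] (faults so far: 2)
  step 4: ref 3 -> HIT, frames=[3,5] (faults so far: 2)
  step 5: ref 3 -> HIT, frames=[3,5] (faults so far: 2)
  step 6: ref 1 -> FAULT, evict 3, frames=[1,5] (faults so far: 3)
  step 7: ref 6 -> FAULT, evict 5, frames=[1,6] (faults so far: 4)
  step 8: ref 3 -> FAULT, evict 1, frames=[3,6] (faults so far: 5)
  step 9: ref 1 -> FAULT, evict 6, frames=[3,1] (faults so far: 6)
  step 10: ref 1 -> HIT, frames=[3,1] (faults so far: 6)
  step 11: ref 2 -> FAULT, evict 3, frames=[2,1] (faults so far: 7)
  step 12: ref 1 -> HIT, frames=[2,1] (faults so far: 7)
  step 13: ref 1 -> HIT, frames=[2,1] (faults so far: 7)
  FIFO total faults: 7
--- LRU ---
  step 0: ref 3 -> FAULT, frames=[3,-] (faults so far: 1)
  step 1: ref 5 -> FAULT, frames=[3,5] (faults so far: 2)
  step 2: ref 5 -> HIT, frames=[3,5] (faults so far: 2)
  step 3: ref 5 -> HIT, frames=[3,5] (faults so far: 2)
  step 4: ref 3 -> HIT, frames=[3,5] (faults so far: 2)
  step 5: ref 3 -> HIT, frames=[3,5] (faults so far: 2)
  step 6: ref 1 -> FAULT, evict 5, frames=[3,1] (faults so far: 3)
  step 7: ref 6 -> FAULT, evict 3, frames=[6,1] (faults so far: 4)
  step 8: ref 3 -> FAULT, evict 1, frames=[6,3] (faults so far: 5)
  step 9: ref 1 -> FAULT, evict 6, frames=[1,3] (faults so far: 6)
  step 10: ref 1 -> HIT, frames=[1,3] (faults so far: 6)
  step 11: ref 2 -> FAULT, evict 3, frames=[1,2] (faults so far: 7)
  step 12: ref 1 -> HIT, frames=[1,2] (faults so far: 7)
  step 13: ref 1 -> HIT, frames=[1,2] (faults so far: 7)
  LRU total faults: 7
--- Optimal ---
  step 0: ref 3 -> FAULT, frames=[3,-] (faults so far: 1)
  step 1: ref 5 -> FAULT, frames=[3,5] (faults so far: 2)
  step 2: ref 5 -> HIT, frames=[3,5] (faults so far: 2)
  step 3: ref 5 -> HIT, frames=[3,5] (faults so far: 2)
  step 4: ref 3 -> HIT, frames=[3,5] (faults so far: 2)
  step 5: ref 3 -> HIT, frames=[3,5] (faults so far: 2)
  step 6: ref 1 -> FAULT, evict 5, frames=[3,1] (faults so far: 3)
  step 7: ref 6 -> FAULT, evict 1, frames=[3,6] (faults so far: 4)
  step 8: ref 3 -> HIT, frames=[3,6] (faults so far: 4)
  step 9: ref 1 -> FAULT, evict 3, frames=[1,6] (faults so far: 5)
  step 10: ref 1 -> HIT, frames=[1,6] (faults so far: 5)
  step 11: ref 2 -> FAULT, evict 6, frames=[1,2] (faults so far: 6)
  step 12: ref 1 -> HIT, frames=[1,2] (faults so far: 6)
  step 13: ref 1 -> HIT, frames=[1,2] (faults so far: 6)
  Optimal total faults: 6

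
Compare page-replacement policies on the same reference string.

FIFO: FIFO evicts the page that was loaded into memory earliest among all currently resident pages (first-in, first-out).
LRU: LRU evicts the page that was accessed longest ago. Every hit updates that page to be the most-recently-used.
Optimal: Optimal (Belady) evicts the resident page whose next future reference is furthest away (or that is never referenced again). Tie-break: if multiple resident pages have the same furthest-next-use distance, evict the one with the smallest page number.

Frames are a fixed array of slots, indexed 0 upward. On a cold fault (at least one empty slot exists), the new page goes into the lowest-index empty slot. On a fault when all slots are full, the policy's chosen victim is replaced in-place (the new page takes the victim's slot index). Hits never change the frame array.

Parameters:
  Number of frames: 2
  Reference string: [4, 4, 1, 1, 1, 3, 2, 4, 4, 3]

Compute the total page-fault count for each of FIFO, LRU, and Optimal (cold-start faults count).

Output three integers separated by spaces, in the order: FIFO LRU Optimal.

--- FIFO ---
  step 0: ref 4 -> FAULT, frames=[4,-] (faults so far: 1)
  step 1: ref 4 -> HIT, frames=[4,-] (faults so far: 1)
  step 2: ref 1 -> FAULT, frames=[4,1] (faults so far: 2)
  step 3: ref 1 -> HIT, frames=[4,1] (faults so far: 2)
  step 4: ref 1 -> HIT, frames=[4,1] (faults so far: 2)
  step 5: ref 3 -> FAULT, evict 4, frames=[3,1] (faults so far: 3)
  step 6: ref 2 -> FAULT, evict 1, frames=[3,2] (faults so far: 4)
  step 7: ref 4 -> FAULT, evict 3, frames=[4,2] (faults so far: 5)
  step 8: ref 4 -> HIT, frames=[4,2] (faults so far: 5)
  step 9: ref 3 -> FAULT, evict 2, frames=[4,3] (faults so far: 6)
  FIFO total faults: 6
--- LRU ---
  step 0: ref 4 -> FAULT, frames=[4,-] (faults so far: 1)
  step 1: ref 4 -> HIT, frames=[4,-] (faults so far: 1)
  step 2: ref 1 -> FAULT, frames=[4,1] (faults so far: 2)
  step 3: ref 1 -> HIT, frames=[4,1] (faults so far: 2)
  step 4: ref 1 -> HIT, frames=[4,1] (faults so far: 2)
  step 5: ref 3 -> FAULT, evict 4, frames=[3,1] (faults so far: 3)
  step 6: ref 2 -> FAULT, evict 1, frames=[3,2] (faults so far: 4)
  step 7: ref 4 -> FAULT, evict 3, frames=[4,2] (faults so far: 5)
  step 8: ref 4 -> HIT, frames=[4,2] (faults so far: 5)
  step 9: ref 3 -> FAULT, evict 2, frames=[4,3] (faults so far: 6)
  LRU total faults: 6
--- Optimal ---
  step 0: ref 4 -> FAULT, frames=[4,-] (faults so far: 1)
  step 1: ref 4 -> HIT, frames=[4,-] (faults so far: 1)
  step 2: ref 1 -> FAULT, frames=[4,1] (faults so far: 2)
  step 3: ref 1 -> HIT, frames=[4,1] (faults so far: 2)
  step 4: ref 1 -> HIT, frames=[4,1] (faults so far: 2)
  step 5: ref 3 -> FAULT, evict 1, frames=[4,3] (faults so far: 3)
  step 6: ref 2 -> FAULT, evict 3, frames=[4,2] (faults so far: 4)
  step 7: ref 4 -> HIT, frames=[4,2] (faults so far: 4)
  step 8: ref 4 -> HIT, frames=[4,2] (faults so far: 4)
  step 9: ref 3 -> FAULT, evict 2, frames=[4,3] (faults so far: 5)
  Optimal total faults: 5

Answer: 6 6 5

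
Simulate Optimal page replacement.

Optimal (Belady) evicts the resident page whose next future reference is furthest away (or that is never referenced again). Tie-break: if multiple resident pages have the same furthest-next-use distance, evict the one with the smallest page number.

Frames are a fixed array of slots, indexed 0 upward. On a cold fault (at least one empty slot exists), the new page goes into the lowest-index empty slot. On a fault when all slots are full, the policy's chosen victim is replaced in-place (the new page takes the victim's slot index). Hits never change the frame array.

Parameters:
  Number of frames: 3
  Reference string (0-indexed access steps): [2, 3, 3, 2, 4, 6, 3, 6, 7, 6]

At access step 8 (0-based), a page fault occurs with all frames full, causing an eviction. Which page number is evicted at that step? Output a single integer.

Answer: 3

Derivation:
Step 0: ref 2 -> FAULT, frames=[2,-,-]
Step 1: ref 3 -> FAULT, frames=[2,3,-]
Step 2: ref 3 -> HIT, frames=[2,3,-]
Step 3: ref 2 -> HIT, frames=[2,3,-]
Step 4: ref 4 -> FAULT, frames=[2,3,4]
Step 5: ref 6 -> FAULT, evict 2, frames=[6,3,4]
Step 6: ref 3 -> HIT, frames=[6,3,4]
Step 7: ref 6 -> HIT, frames=[6,3,4]
Step 8: ref 7 -> FAULT, evict 3, frames=[6,7,4]
At step 8: evicted page 3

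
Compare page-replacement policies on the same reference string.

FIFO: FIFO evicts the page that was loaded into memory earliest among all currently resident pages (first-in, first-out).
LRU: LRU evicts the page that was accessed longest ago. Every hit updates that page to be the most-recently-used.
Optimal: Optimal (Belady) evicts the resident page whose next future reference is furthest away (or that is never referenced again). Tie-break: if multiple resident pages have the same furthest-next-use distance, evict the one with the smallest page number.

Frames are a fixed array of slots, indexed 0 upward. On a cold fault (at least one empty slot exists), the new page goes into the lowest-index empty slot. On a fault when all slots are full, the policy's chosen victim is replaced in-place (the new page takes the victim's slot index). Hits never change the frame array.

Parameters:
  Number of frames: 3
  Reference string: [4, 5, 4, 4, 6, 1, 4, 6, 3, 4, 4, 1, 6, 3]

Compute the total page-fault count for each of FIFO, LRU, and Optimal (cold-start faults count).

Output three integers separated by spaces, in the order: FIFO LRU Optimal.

--- FIFO ---
  step 0: ref 4 -> FAULT, frames=[4,-,-] (faults so far: 1)
  step 1: ref 5 -> FAULT, frames=[4,5,-] (faults so far: 2)
  step 2: ref 4 -> HIT, frames=[4,5,-] (faults so far: 2)
  step 3: ref 4 -> HIT, frames=[4,5,-] (faults so far: 2)
  step 4: ref 6 -> FAULT, frames=[4,5,6] (faults so far: 3)
  step 5: ref 1 -> FAULT, evict 4, frames=[1,5,6] (faults so far: 4)
  step 6: ref 4 -> FAULT, evict 5, frames=[1,4,6] (faults so far: 5)
  step 7: ref 6 -> HIT, frames=[1,4,6] (faults so far: 5)
  step 8: ref 3 -> FAULT, evict 6, frames=[1,4,3] (faults so far: 6)
  step 9: ref 4 -> HIT, frames=[1,4,3] (faults so far: 6)
  step 10: ref 4 -> HIT, frames=[1,4,3] (faults so far: 6)
  step 11: ref 1 -> HIT, frames=[1,4,3] (faults so far: 6)
  step 12: ref 6 -> FAULT, evict 1, frames=[6,4,3] (faults so far: 7)
  step 13: ref 3 -> HIT, frames=[6,4,3] (faults so far: 7)
  FIFO total faults: 7
--- LRU ---
  step 0: ref 4 -> FAULT, frames=[4,-,-] (faults so far: 1)
  step 1: ref 5 -> FAULT, frames=[4,5,-] (faults so far: 2)
  step 2: ref 4 -> HIT, frames=[4,5,-] (faults so far: 2)
  step 3: ref 4 -> HIT, frames=[4,5,-] (faults so far: 2)
  step 4: ref 6 -> FAULT, frames=[4,5,6] (faults so far: 3)
  step 5: ref 1 -> FAULT, evict 5, frames=[4,1,6] (faults so far: 4)
  step 6: ref 4 -> HIT, frames=[4,1,6] (faults so far: 4)
  step 7: ref 6 -> HIT, frames=[4,1,6] (faults so far: 4)
  step 8: ref 3 -> FAULT, evict 1, frames=[4,3,6] (faults so far: 5)
  step 9: ref 4 -> HIT, frames=[4,3,6] (faults so far: 5)
  step 10: ref 4 -> HIT, frames=[4,3,6] (faults so far: 5)
  step 11: ref 1 -> FAULT, evict 6, frames=[4,3,1] (faults so far: 6)
  step 12: ref 6 -> FAULT, evict 3, frames=[4,6,1] (faults so far: 7)
  step 13: ref 3 -> FAULT, evict 4, frames=[3,6,1] (faults so far: 8)
  LRU total faults: 8
--- Optimal ---
  step 0: ref 4 -> FAULT, frames=[4,-,-] (faults so far: 1)
  step 1: ref 5 -> FAULT, frames=[4,5,-] (faults so far: 2)
  step 2: ref 4 -> HIT, frames=[4,5,-] (faults so far: 2)
  step 3: ref 4 -> HIT, frames=[4,5,-] (faults so far: 2)
  step 4: ref 6 -> FAULT, frames=[4,5,6] (faults so far: 3)
  step 5: ref 1 -> FAULT, evict 5, frames=[4,1,6] (faults so far: 4)
  step 6: ref 4 -> HIT, frames=[4,1,6] (faults so far: 4)
  step 7: ref 6 -> HIT, frames=[4,1,6] (faults so far: 4)
  step 8: ref 3 -> FAULT, evict 6, frames=[4,1,3] (faults so far: 5)
  step 9: ref 4 -> HIT, frames=[4,1,3] (faults so far: 5)
  step 10: ref 4 -> HIT, frames=[4,1,3] (faults so far: 5)
  step 11: ref 1 -> HIT, frames=[4,1,3] (faults so far: 5)
  step 12: ref 6 -> FAULT, evict 1, frames=[4,6,3] (faults so far: 6)
  step 13: ref 3 -> HIT, frames=[4,6,3] (faults so far: 6)
  Optimal total faults: 6

Answer: 7 8 6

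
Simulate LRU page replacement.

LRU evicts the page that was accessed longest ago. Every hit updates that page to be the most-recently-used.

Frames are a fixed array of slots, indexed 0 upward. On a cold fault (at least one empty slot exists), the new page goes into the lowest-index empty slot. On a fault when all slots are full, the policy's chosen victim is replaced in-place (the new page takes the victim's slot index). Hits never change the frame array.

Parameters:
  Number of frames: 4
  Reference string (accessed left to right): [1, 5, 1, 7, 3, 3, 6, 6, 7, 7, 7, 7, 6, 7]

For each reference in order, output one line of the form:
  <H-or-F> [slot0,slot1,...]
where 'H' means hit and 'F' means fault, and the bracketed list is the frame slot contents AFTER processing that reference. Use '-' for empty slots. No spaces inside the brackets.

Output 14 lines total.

F [1,-,-,-]
F [1,5,-,-]
H [1,5,-,-]
F [1,5,7,-]
F [1,5,7,3]
H [1,5,7,3]
F [1,6,7,3]
H [1,6,7,3]
H [1,6,7,3]
H [1,6,7,3]
H [1,6,7,3]
H [1,6,7,3]
H [1,6,7,3]
H [1,6,7,3]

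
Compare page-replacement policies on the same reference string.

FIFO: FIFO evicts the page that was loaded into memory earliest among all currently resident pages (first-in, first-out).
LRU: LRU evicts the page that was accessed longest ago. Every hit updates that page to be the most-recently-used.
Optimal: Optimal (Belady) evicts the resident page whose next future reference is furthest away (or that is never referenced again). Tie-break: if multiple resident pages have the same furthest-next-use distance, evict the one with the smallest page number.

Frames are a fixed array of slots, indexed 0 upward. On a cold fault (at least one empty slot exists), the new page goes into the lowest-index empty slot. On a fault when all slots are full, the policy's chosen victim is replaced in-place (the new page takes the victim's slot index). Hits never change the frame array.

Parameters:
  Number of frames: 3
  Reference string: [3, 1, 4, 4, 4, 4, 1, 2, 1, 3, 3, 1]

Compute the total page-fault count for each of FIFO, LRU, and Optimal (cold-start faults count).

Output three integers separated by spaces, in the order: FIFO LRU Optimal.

Answer: 6 5 4

Derivation:
--- FIFO ---
  step 0: ref 3 -> FAULT, frames=[3,-,-] (faults so far: 1)
  step 1: ref 1 -> FAULT, frames=[3,1,-] (faults so far: 2)
  step 2: ref 4 -> FAULT, frames=[3,1,4] (faults so far: 3)
  step 3: ref 4 -> HIT, frames=[3,1,4] (faults so far: 3)
  step 4: ref 4 -> HIT, frames=[3,1,4] (faults so far: 3)
  step 5: ref 4 -> HIT, frames=[3,1,4] (faults so far: 3)
  step 6: ref 1 -> HIT, frames=[3,1,4] (faults so far: 3)
  step 7: ref 2 -> FAULT, evict 3, frames=[2,1,4] (faults so far: 4)
  step 8: ref 1 -> HIT, frames=[2,1,4] (faults so far: 4)
  step 9: ref 3 -> FAULT, evict 1, frames=[2,3,4] (faults so far: 5)
  step 10: ref 3 -> HIT, frames=[2,3,4] (faults so far: 5)
  step 11: ref 1 -> FAULT, evict 4, frames=[2,3,1] (faults so far: 6)
  FIFO total faults: 6
--- LRU ---
  step 0: ref 3 -> FAULT, frames=[3,-,-] (faults so far: 1)
  step 1: ref 1 -> FAULT, frames=[3,1,-] (faults so far: 2)
  step 2: ref 4 -> FAULT, frames=[3,1,4] (faults so far: 3)
  step 3: ref 4 -> HIT, frames=[3,1,4] (faults so far: 3)
  step 4: ref 4 -> HIT, frames=[3,1,4] (faults so far: 3)
  step 5: ref 4 -> HIT, frames=[3,1,4] (faults so far: 3)
  step 6: ref 1 -> HIT, frames=[3,1,4] (faults so far: 3)
  step 7: ref 2 -> FAULT, evict 3, frames=[2,1,4] (faults so far: 4)
  step 8: ref 1 -> HIT, frames=[2,1,4] (faults so far: 4)
  step 9: ref 3 -> FAULT, evict 4, frames=[2,1,3] (faults so far: 5)
  step 10: ref 3 -> HIT, frames=[2,1,3] (faults so far: 5)
  step 11: ref 1 -> HIT, frames=[2,1,3] (faults so far: 5)
  LRU total faults: 5
--- Optimal ---
  step 0: ref 3 -> FAULT, frames=[3,-,-] (faults so far: 1)
  step 1: ref 1 -> FAULT, frames=[3,1,-] (faults so far: 2)
  step 2: ref 4 -> FAULT, frames=[3,1,4] (faults so far: 3)
  step 3: ref 4 -> HIT, frames=[3,1,4] (faults so far: 3)
  step 4: ref 4 -> HIT, frames=[3,1,4] (faults so far: 3)
  step 5: ref 4 -> HIT, frames=[3,1,4] (faults so far: 3)
  step 6: ref 1 -> HIT, frames=[3,1,4] (faults so far: 3)
  step 7: ref 2 -> FAULT, evict 4, frames=[3,1,2] (faults so far: 4)
  step 8: ref 1 -> HIT, frames=[3,1,2] (faults so far: 4)
  step 9: ref 3 -> HIT, frames=[3,1,2] (faults so far: 4)
  step 10: ref 3 -> HIT, frames=[3,1,2] (faults so far: 4)
  step 11: ref 1 -> HIT, frames=[3,1,2] (faults so far: 4)
  Optimal total faults: 4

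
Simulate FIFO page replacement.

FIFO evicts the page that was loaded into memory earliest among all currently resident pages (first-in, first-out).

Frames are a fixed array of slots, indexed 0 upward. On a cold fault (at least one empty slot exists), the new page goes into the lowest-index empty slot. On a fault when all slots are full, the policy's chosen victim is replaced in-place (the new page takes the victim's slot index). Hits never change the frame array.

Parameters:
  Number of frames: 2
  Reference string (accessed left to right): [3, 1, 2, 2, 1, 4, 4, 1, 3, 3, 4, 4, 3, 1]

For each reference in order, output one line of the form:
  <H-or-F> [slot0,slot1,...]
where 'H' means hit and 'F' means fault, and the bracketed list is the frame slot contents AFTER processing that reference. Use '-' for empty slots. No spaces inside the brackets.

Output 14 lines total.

F [3,-]
F [3,1]
F [2,1]
H [2,1]
H [2,1]
F [2,4]
H [2,4]
F [1,4]
F [1,3]
H [1,3]
F [4,3]
H [4,3]
H [4,3]
F [4,1]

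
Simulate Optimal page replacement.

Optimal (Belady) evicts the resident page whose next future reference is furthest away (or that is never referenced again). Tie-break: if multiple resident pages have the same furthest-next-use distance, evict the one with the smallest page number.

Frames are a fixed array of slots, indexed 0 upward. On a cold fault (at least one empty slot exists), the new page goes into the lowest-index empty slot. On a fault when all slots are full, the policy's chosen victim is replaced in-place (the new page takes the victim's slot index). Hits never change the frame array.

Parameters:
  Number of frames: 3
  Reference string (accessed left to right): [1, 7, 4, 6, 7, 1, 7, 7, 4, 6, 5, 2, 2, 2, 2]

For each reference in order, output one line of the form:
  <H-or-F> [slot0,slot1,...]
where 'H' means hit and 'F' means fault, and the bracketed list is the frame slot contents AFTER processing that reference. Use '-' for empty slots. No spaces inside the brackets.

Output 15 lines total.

F [1,-,-]
F [1,7,-]
F [1,7,4]
F [1,7,6]
H [1,7,6]
H [1,7,6]
H [1,7,6]
H [1,7,6]
F [4,7,6]
H [4,7,6]
F [5,7,6]
F [2,7,6]
H [2,7,6]
H [2,7,6]
H [2,7,6]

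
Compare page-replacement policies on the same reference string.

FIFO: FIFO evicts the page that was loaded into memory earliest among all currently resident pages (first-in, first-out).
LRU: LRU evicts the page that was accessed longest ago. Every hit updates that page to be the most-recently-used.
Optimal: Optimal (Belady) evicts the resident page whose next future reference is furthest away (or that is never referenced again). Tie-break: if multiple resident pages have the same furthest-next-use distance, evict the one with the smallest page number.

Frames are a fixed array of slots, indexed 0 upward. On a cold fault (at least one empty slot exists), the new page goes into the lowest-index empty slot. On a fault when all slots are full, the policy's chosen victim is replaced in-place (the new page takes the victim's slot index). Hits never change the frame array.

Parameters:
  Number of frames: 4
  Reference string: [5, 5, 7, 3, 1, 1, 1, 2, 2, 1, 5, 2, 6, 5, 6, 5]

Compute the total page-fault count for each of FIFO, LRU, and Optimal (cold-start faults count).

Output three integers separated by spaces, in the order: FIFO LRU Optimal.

--- FIFO ---
  step 0: ref 5 -> FAULT, frames=[5,-,-,-] (faults so far: 1)
  step 1: ref 5 -> HIT, frames=[5,-,-,-] (faults so far: 1)
  step 2: ref 7 -> FAULT, frames=[5,7,-,-] (faults so far: 2)
  step 3: ref 3 -> FAULT, frames=[5,7,3,-] (faults so far: 3)
  step 4: ref 1 -> FAULT, frames=[5,7,3,1] (faults so far: 4)
  step 5: ref 1 -> HIT, frames=[5,7,3,1] (faults so far: 4)
  step 6: ref 1 -> HIT, frames=[5,7,3,1] (faults so far: 4)
  step 7: ref 2 -> FAULT, evict 5, frames=[2,7,3,1] (faults so far: 5)
  step 8: ref 2 -> HIT, frames=[2,7,3,1] (faults so far: 5)
  step 9: ref 1 -> HIT, frames=[2,7,3,1] (faults so far: 5)
  step 10: ref 5 -> FAULT, evict 7, frames=[2,5,3,1] (faults so far: 6)
  step 11: ref 2 -> HIT, frames=[2,5,3,1] (faults so far: 6)
  step 12: ref 6 -> FAULT, evict 3, frames=[2,5,6,1] (faults so far: 7)
  step 13: ref 5 -> HIT, frames=[2,5,6,1] (faults so far: 7)
  step 14: ref 6 -> HIT, frames=[2,5,6,1] (faults so far: 7)
  step 15: ref 5 -> HIT, frames=[2,5,6,1] (faults so far: 7)
  FIFO total faults: 7
--- LRU ---
  step 0: ref 5 -> FAULT, frames=[5,-,-,-] (faults so far: 1)
  step 1: ref 5 -> HIT, frames=[5,-,-,-] (faults so far: 1)
  step 2: ref 7 -> FAULT, frames=[5,7,-,-] (faults so far: 2)
  step 3: ref 3 -> FAULT, frames=[5,7,3,-] (faults so far: 3)
  step 4: ref 1 -> FAULT, frames=[5,7,3,1] (faults so far: 4)
  step 5: ref 1 -> HIT, frames=[5,7,3,1] (faults so far: 4)
  step 6: ref 1 -> HIT, frames=[5,7,3,1] (faults so far: 4)
  step 7: ref 2 -> FAULT, evict 5, frames=[2,7,3,1] (faults so far: 5)
  step 8: ref 2 -> HIT, frames=[2,7,3,1] (faults so far: 5)
  step 9: ref 1 -> HIT, frames=[2,7,3,1] (faults so far: 5)
  step 10: ref 5 -> FAULT, evict 7, frames=[2,5,3,1] (faults so far: 6)
  step 11: ref 2 -> HIT, frames=[2,5,3,1] (faults so far: 6)
  step 12: ref 6 -> FAULT, evict 3, frames=[2,5,6,1] (faults so far: 7)
  step 13: ref 5 -> HIT, frames=[2,5,6,1] (faults so far: 7)
  step 14: ref 6 -> HIT, frames=[2,5,6,1] (faults so far: 7)
  step 15: ref 5 -> HIT, frames=[2,5,6,1] (faults so far: 7)
  LRU total faults: 7
--- Optimal ---
  step 0: ref 5 -> FAULT, frames=[5,-,-,-] (faults so far: 1)
  step 1: ref 5 -> HIT, frames=[5,-,-,-] (faults so far: 1)
  step 2: ref 7 -> FAULT, frames=[5,7,-,-] (faults so far: 2)
  step 3: ref 3 -> FAULT, frames=[5,7,3,-] (faults so far: 3)
  step 4: ref 1 -> FAULT, frames=[5,7,3,1] (faults so far: 4)
  step 5: ref 1 -> HIT, frames=[5,7,3,1] (faults so far: 4)
  step 6: ref 1 -> HIT, frames=[5,7,3,1] (faults so far: 4)
  step 7: ref 2 -> FAULT, evict 3, frames=[5,7,2,1] (faults so far: 5)
  step 8: ref 2 -> HIT, frames=[5,7,2,1] (faults so far: 5)
  step 9: ref 1 -> HIT, frames=[5,7,2,1] (faults so far: 5)
  step 10: ref 5 -> HIT, frames=[5,7,2,1] (faults so far: 5)
  step 11: ref 2 -> HIT, frames=[5,7,2,1] (faults so far: 5)
  step 12: ref 6 -> FAULT, evict 1, frames=[5,7,2,6] (faults so far: 6)
  step 13: ref 5 -> HIT, frames=[5,7,2,6] (faults so far: 6)
  step 14: ref 6 -> HIT, frames=[5,7,2,6] (faults so far: 6)
  step 15: ref 5 -> HIT, frames=[5,7,2,6] (faults so far: 6)
  Optimal total faults: 6

Answer: 7 7 6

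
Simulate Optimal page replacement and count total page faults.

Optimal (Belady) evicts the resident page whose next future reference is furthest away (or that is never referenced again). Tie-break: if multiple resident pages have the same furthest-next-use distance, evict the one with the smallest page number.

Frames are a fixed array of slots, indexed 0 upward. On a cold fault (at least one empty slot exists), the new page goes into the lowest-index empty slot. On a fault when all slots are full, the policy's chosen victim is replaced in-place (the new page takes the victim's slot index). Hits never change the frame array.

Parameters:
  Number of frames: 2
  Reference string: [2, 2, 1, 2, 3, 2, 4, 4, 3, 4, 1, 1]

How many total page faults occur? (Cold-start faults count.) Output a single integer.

Answer: 5

Derivation:
Step 0: ref 2 → FAULT, frames=[2,-]
Step 1: ref 2 → HIT, frames=[2,-]
Step 2: ref 1 → FAULT, frames=[2,1]
Step 3: ref 2 → HIT, frames=[2,1]
Step 4: ref 3 → FAULT (evict 1), frames=[2,3]
Step 5: ref 2 → HIT, frames=[2,3]
Step 6: ref 4 → FAULT (evict 2), frames=[4,3]
Step 7: ref 4 → HIT, frames=[4,3]
Step 8: ref 3 → HIT, frames=[4,3]
Step 9: ref 4 → HIT, frames=[4,3]
Step 10: ref 1 → FAULT (evict 3), frames=[4,1]
Step 11: ref 1 → HIT, frames=[4,1]
Total faults: 5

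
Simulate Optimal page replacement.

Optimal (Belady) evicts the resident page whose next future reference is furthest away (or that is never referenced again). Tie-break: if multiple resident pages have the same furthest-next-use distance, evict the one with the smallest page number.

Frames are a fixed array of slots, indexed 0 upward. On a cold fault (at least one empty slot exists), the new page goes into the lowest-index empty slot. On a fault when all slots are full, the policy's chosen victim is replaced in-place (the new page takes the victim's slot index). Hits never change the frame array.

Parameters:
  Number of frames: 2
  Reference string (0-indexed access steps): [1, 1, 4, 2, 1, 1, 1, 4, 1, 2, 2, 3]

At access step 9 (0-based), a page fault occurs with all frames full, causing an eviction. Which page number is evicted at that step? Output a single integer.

Step 0: ref 1 -> FAULT, frames=[1,-]
Step 1: ref 1 -> HIT, frames=[1,-]
Step 2: ref 4 -> FAULT, frames=[1,4]
Step 3: ref 2 -> FAULT, evict 4, frames=[1,2]
Step 4: ref 1 -> HIT, frames=[1,2]
Step 5: ref 1 -> HIT, frames=[1,2]
Step 6: ref 1 -> HIT, frames=[1,2]
Step 7: ref 4 -> FAULT, evict 2, frames=[1,4]
Step 8: ref 1 -> HIT, frames=[1,4]
Step 9: ref 2 -> FAULT, evict 1, frames=[2,4]
At step 9: evicted page 1

Answer: 1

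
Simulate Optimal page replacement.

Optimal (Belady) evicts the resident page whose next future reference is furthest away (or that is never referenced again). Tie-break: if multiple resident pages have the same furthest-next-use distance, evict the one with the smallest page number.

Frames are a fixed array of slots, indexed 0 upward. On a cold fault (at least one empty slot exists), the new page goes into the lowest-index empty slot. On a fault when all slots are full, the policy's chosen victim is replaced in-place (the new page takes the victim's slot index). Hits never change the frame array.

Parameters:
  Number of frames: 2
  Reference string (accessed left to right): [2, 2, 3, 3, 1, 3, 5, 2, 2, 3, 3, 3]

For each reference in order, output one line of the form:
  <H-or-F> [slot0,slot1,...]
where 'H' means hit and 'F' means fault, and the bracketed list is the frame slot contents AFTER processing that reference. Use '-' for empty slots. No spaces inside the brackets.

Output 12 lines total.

F [2,-]
H [2,-]
F [2,3]
H [2,3]
F [1,3]
H [1,3]
F [5,3]
F [2,3]
H [2,3]
H [2,3]
H [2,3]
H [2,3]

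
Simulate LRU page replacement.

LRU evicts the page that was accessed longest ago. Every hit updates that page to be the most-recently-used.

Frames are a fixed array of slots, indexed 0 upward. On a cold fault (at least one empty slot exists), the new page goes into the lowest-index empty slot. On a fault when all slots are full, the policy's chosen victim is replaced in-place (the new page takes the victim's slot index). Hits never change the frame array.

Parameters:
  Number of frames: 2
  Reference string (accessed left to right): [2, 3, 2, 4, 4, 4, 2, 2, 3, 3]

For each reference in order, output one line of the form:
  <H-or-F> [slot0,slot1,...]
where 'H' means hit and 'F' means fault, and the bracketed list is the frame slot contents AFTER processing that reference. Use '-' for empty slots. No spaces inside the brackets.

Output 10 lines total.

F [2,-]
F [2,3]
H [2,3]
F [2,4]
H [2,4]
H [2,4]
H [2,4]
H [2,4]
F [2,3]
H [2,3]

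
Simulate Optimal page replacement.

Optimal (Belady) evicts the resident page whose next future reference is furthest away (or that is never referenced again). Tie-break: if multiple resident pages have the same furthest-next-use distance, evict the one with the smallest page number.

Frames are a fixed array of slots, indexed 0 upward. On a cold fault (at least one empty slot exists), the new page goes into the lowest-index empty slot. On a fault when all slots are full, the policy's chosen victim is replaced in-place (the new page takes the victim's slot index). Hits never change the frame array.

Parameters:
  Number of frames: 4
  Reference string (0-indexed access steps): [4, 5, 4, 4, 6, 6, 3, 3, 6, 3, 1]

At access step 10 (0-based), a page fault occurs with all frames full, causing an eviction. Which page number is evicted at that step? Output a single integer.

Step 0: ref 4 -> FAULT, frames=[4,-,-,-]
Step 1: ref 5 -> FAULT, frames=[4,5,-,-]
Step 2: ref 4 -> HIT, frames=[4,5,-,-]
Step 3: ref 4 -> HIT, frames=[4,5,-,-]
Step 4: ref 6 -> FAULT, frames=[4,5,6,-]
Step 5: ref 6 -> HIT, frames=[4,5,6,-]
Step 6: ref 3 -> FAULT, frames=[4,5,6,3]
Step 7: ref 3 -> HIT, frames=[4,5,6,3]
Step 8: ref 6 -> HIT, frames=[4,5,6,3]
Step 9: ref 3 -> HIT, frames=[4,5,6,3]
Step 10: ref 1 -> FAULT, evict 3, frames=[4,5,6,1]
At step 10: evicted page 3

Answer: 3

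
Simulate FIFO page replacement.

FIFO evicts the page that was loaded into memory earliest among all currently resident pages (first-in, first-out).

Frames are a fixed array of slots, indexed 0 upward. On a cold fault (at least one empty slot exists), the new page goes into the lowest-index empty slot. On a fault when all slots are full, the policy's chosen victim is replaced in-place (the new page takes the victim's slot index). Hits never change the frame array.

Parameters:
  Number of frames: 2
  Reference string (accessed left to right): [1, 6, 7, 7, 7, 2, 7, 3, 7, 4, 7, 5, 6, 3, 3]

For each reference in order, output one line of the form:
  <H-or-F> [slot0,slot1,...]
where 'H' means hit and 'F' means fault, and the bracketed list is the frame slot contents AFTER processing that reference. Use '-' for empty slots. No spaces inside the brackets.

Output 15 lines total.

F [1,-]
F [1,6]
F [7,6]
H [7,6]
H [7,6]
F [7,2]
H [7,2]
F [3,2]
F [3,7]
F [4,7]
H [4,7]
F [4,5]
F [6,5]
F [6,3]
H [6,3]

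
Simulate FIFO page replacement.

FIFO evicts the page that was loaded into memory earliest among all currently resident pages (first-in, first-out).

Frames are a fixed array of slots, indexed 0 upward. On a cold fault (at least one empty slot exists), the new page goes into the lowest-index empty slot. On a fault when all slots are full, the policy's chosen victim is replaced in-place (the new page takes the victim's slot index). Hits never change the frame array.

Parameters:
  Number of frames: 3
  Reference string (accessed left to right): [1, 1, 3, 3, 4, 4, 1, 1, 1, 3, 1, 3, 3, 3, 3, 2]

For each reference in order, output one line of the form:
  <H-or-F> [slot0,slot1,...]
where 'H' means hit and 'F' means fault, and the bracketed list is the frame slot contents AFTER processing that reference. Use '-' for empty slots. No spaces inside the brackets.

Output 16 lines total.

F [1,-,-]
H [1,-,-]
F [1,3,-]
H [1,3,-]
F [1,3,4]
H [1,3,4]
H [1,3,4]
H [1,3,4]
H [1,3,4]
H [1,3,4]
H [1,3,4]
H [1,3,4]
H [1,3,4]
H [1,3,4]
H [1,3,4]
F [2,3,4]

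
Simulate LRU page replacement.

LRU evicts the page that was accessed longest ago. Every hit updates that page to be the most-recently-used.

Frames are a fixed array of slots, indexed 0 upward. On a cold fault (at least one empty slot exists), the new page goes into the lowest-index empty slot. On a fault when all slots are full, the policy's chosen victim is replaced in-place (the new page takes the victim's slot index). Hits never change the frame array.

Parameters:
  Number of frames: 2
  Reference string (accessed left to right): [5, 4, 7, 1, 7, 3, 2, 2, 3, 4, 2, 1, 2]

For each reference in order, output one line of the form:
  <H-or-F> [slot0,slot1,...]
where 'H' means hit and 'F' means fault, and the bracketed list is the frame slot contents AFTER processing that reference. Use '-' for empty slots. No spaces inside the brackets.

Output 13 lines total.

F [5,-]
F [5,4]
F [7,4]
F [7,1]
H [7,1]
F [7,3]
F [2,3]
H [2,3]
H [2,3]
F [4,3]
F [4,2]
F [1,2]
H [1,2]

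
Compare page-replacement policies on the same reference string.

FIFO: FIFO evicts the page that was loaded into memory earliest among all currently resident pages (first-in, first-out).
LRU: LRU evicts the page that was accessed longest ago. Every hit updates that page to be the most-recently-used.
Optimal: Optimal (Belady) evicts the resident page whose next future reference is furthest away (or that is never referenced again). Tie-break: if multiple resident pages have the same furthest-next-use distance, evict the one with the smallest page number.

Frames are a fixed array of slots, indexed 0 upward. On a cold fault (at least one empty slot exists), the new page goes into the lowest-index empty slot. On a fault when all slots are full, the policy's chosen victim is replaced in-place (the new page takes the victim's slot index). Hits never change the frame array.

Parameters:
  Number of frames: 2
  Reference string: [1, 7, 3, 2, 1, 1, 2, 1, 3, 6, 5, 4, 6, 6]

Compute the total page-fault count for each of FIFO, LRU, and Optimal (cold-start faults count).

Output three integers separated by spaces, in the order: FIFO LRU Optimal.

--- FIFO ---
  step 0: ref 1 -> FAULT, frames=[1,-] (faults so far: 1)
  step 1: ref 7 -> FAULT, frames=[1,7] (faults so far: 2)
  step 2: ref 3 -> FAULT, evict 1, frames=[3,7] (faults so far: 3)
  step 3: ref 2 -> FAULT, evict 7, frames=[3,2] (faults so far: 4)
  step 4: ref 1 -> FAULT, evict 3, frames=[1,2] (faults so far: 5)
  step 5: ref 1 -> HIT, frames=[1,2] (faults so far: 5)
  step 6: ref 2 -> HIT, frames=[1,2] (faults so far: 5)
  step 7: ref 1 -> HIT, frames=[1,2] (faults so far: 5)
  step 8: ref 3 -> FAULT, evict 2, frames=[1,3] (faults so far: 6)
  step 9: ref 6 -> FAULT, evict 1, frames=[6,3] (faults so far: 7)
  step 10: ref 5 -> FAULT, evict 3, frames=[6,5] (faults so far: 8)
  step 11: ref 4 -> FAULT, evict 6, frames=[4,5] (faults so far: 9)
  step 12: ref 6 -> FAULT, evict 5, frames=[4,6] (faults so far: 10)
  step 13: ref 6 -> HIT, frames=[4,6] (faults so far: 10)
  FIFO total faults: 10
--- LRU ---
  step 0: ref 1 -> FAULT, frames=[1,-] (faults so far: 1)
  step 1: ref 7 -> FAULT, frames=[1,7] (faults so far: 2)
  step 2: ref 3 -> FAULT, evict 1, frames=[3,7] (faults so far: 3)
  step 3: ref 2 -> FAULT, evict 7, frames=[3,2] (faults so far: 4)
  step 4: ref 1 -> FAULT, evict 3, frames=[1,2] (faults so far: 5)
  step 5: ref 1 -> HIT, frames=[1,2] (faults so far: 5)
  step 6: ref 2 -> HIT, frames=[1,2] (faults so far: 5)
  step 7: ref 1 -> HIT, frames=[1,2] (faults so far: 5)
  step 8: ref 3 -> FAULT, evict 2, frames=[1,3] (faults so far: 6)
  step 9: ref 6 -> FAULT, evict 1, frames=[6,3] (faults so far: 7)
  step 10: ref 5 -> FAULT, evict 3, frames=[6,5] (faults so far: 8)
  step 11: ref 4 -> FAULT, evict 6, frames=[4,5] (faults so far: 9)
  step 12: ref 6 -> FAULT, evict 5, frames=[4,6] (faults so far: 10)
  step 13: ref 6 -> HIT, frames=[4,6] (faults so far: 10)
  LRU total faults: 10
--- Optimal ---
  step 0: ref 1 -> FAULT, frames=[1,-] (faults so far: 1)
  step 1: ref 7 -> FAULT, frames=[1,7] (faults so far: 2)
  step 2: ref 3 -> FAULT, evict 7, frames=[1,3] (faults so far: 3)
  step 3: ref 2 -> FAULT, evict 3, frames=[1,2] (faults so far: 4)
  step 4: ref 1 -> HIT, frames=[1,2] (faults so far: 4)
  step 5: ref 1 -> HIT, frames=[1,2] (faults so far: 4)
  step 6: ref 2 -> HIT, frames=[1,2] (faults so far: 4)
  step 7: ref 1 -> HIT, frames=[1,2] (faults so far: 4)
  step 8: ref 3 -> FAULT, evict 1, frames=[3,2] (faults so far: 5)
  step 9: ref 6 -> FAULT, evict 2, frames=[3,6] (faults so far: 6)
  step 10: ref 5 -> FAULT, evict 3, frames=[5,6] (faults so far: 7)
  step 11: ref 4 -> FAULT, evict 5, frames=[4,6] (faults so far: 8)
  step 12: ref 6 -> HIT, frames=[4,6] (faults so far: 8)
  step 13: ref 6 -> HIT, frames=[4,6] (faults so far: 8)
  Optimal total faults: 8

Answer: 10 10 8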